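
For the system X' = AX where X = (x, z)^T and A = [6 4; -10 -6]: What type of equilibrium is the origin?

center

A = [[6,4],[-10,-6]]; det(A-λI) = λ^2 + 4.
λ = 0 ± 2i: zero real part.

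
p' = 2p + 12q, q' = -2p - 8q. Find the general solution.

p(t) = 2C_1e^(-4t) - 3C_2e^(-2t), q(t) = -C_1e^(-4t) + C_2e^(-2t)

Coefficient matrix A = [[2, 12], [-2, -8]].
Characteristic polynomial det(A - λI) = λ^2 + 6λ + 8 = 0.
Eigenvalues λ = -4, -2.
For λ=-4: (A-λI) row 1 is [6, 12], so an eigenvector is (2, -1).
For λ=-2: (A-λI) row 1 is [4, 12], so an eigenvector is (-3, 1).
General solution: C_1e^(-4t)(2,-1) + C_2e^(-2t)(-3,1).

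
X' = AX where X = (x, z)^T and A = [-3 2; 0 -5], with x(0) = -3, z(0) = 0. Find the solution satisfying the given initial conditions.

Coefficient matrix A = [[-3, 2], [0, -5]].
Characteristic polynomial det(A - λI) = λ^2 + 8λ + 15 = 0.
Eigenvalues λ = -5, -3.
For λ=-5: (A-λI) row 1 is [2, 2], so an eigenvector is (-1, 1).
For λ=-3: (A-λI) row 1 is [0, 2], so an eigenvector is (1, 0).
General solution: C_1e^(-5t)(-1,1) + C_2e^(-3t)(1,0).
Applying x(0)=-3, z(0)=0 gives C_1=0, C_2=-3.

x(t) = -3e^(-3t), z(t) = 0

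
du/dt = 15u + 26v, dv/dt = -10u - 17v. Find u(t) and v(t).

Coefficient matrix A = [[15, 26], [-10, -17]].
Characteristic polynomial det(A - λI) = λ^2 + 2λ + 5 = 0.
Eigenvalues λ = -1 ± 2i (complex conjugate pair).
For λ=-1+2i: an eigenvector is (-2,1) - i(-3,2) = (-2 + 3i, 1 - 2i).
A real fundamental pair from Re and Im of e^((-1+2i)t)v: X_1 = e^(-t)(cos(2t)·(-2,1) + sin(2t)·(-3,2)), X_2 = e^(-t)(sin(2t)·(-2,1) - cos(2t)·(-3,2)).
General solution: C_1X_1 + C_2X_2.

u(t) = -3C_1e^(-t)sin(2t) - 2C_1e^(-t)cos(2t) - 2C_2e^(-t)sin(2t) + 3C_2e^(-t)cos(2t), v(t) = 2C_1e^(-t)sin(2t) + C_1e^(-t)cos(2t) + C_2e^(-t)sin(2t) - 2C_2e^(-t)cos(2t)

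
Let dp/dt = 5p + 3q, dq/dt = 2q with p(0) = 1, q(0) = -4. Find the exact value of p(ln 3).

A = [[5,3],[0,2]]; eigenvalues λ = 5, 2.
Eigenvectors: (-1,0) for λ=5, (1,-1) for λ=2.
From the initial condition, c_1 = 3, c_2 = 4.
p(ln 3) = (3)(3^5)(-1) + (4)(3^2)(1) = -693.

-693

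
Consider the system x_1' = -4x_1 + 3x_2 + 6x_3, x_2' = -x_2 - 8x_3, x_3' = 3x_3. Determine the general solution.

Coefficient matrix A = [[-4, 3, 6], [0, -1, -8], [0, 0, 3]].
det(A - λI) = 0 gives eigenvalues λ = -4, 3, -1.
For λ=-4: eigenvector (1,0,0).
For λ=3: eigenvector (0,-2,1).
For λ=-1: eigenvector (1,1,0).
General solution: C_1e^(-4t)(1,0,0) + C_2e^(3t)(0,-2,1) + C_3e^(-t)(1,1,0).

x_1(t) = C_1e^(-4t) + C_3e^(-t), x_2(t) = -2C_2e^(3t) + C_3e^(-t), x_3(t) = C_2e^(3t)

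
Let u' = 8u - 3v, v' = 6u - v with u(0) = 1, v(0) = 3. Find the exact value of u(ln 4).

A = [[8,-3],[6,-1]]; eigenvalues λ = 2, 5.
Eigenvectors: (-1,-2) for λ=2, (1,1) for λ=5.
From the initial condition, c_1 = -2, c_2 = -1.
u(ln 4) = (-2)(4^2)(-1) + (-1)(4^5)(1) = -992.

-992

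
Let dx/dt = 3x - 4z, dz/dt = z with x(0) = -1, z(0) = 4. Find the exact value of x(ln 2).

-56

A = [[3,-4],[0,1]]; eigenvalues λ = 3, 1.
Eigenvectors: (-1,0) for λ=3, (-2,-1) for λ=1.
From the initial condition, c_1 = 9, c_2 = -4.
x(ln 2) = (9)(2^3)(-1) + (-4)(2^1)(-2) = -56.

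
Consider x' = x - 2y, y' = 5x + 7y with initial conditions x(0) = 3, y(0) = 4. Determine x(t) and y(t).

Coefficient matrix A = [[1, -2], [5, 7]].
Characteristic polynomial det(A - λI) = λ^2 - 8λ + 17 = 0.
Eigenvalues λ = 4 ± i (complex conjugate pair).
For λ=4+i: an eigenvector is (1,-2) - i(1,-1) = (1 - i, -2 + i).
A real fundamental pair from Re and Im of e^((4+i)t)v: X_1 = e^(4t)(cos(t)·(1,-2) + sin(t)·(1,-1)), X_2 = e^(4t)(sin(t)·(1,-2) - cos(t)·(1,-1)).
General solution: K_1X_1 + K_2X_2.
Applying x(0)=3, y(0)=4 gives K_1=-7, K_2=-10.

x(t) = -17e^(4t)sin(t) + 3e^(4t)cos(t), y(t) = 27e^(4t)sin(t) + 4e^(4t)cos(t)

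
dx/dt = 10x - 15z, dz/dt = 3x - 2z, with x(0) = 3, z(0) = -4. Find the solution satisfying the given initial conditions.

Coefficient matrix A = [[10, -15], [3, -2]].
Characteristic polynomial det(A - λI) = λ^2 - 8λ + 25 = 0.
Eigenvalues λ = 4 ± 3i (complex conjugate pair).
For λ=4+3i: an eigenvector is (-2,-1) - i(1,0) = (-2 - i, -1).
A real fundamental pair from Re and Im of e^((4+3i)t)v: X_1 = e^(4t)(cos(3t)·(-2,-1) + sin(3t)·(1,0)), X_2 = e^(4t)(sin(3t)·(-2,-1) - cos(3t)·(1,0)).
General solution: K_1X_1 + K_2X_2.
Applying x(0)=3, z(0)=-4 gives K_1=4, K_2=-11.

x(t) = 26e^(4t)sin(3t) + 3e^(4t)cos(3t), z(t) = 11e^(4t)sin(3t) - 4e^(4t)cos(3t)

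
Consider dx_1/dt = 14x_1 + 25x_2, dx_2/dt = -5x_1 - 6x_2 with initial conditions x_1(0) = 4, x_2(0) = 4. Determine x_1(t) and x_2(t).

Coefficient matrix A = [[14, 25], [-5, -6]].
Characteristic polynomial det(A - λI) = λ^2 - 8λ + 41 = 0.
Eigenvalues λ = 4 ± 5i (complex conjugate pair).
For λ=4+5i: an eigenvector is (-2,1) - i(1,0) = (-2 - i, 1).
A real fundamental pair from Re and Im of e^((4+5i)t)v: X_1 = e^(4t)(cos(5t)·(-2,1) + sin(5t)·(1,0)), X_2 = e^(4t)(sin(5t)·(-2,1) - cos(5t)·(1,0)).
General solution: C_1X_1 + C_2X_2.
Applying x_1(0)=4, x_2(0)=4 gives C_1=4, C_2=-12.

x_1(t) = 28e^(4t)sin(5t) + 4e^(4t)cos(5t), x_2(t) = -12e^(4t)sin(5t) + 4e^(4t)cos(5t)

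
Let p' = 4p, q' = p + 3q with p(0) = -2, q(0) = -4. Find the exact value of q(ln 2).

A = [[4,0],[1,3]]; eigenvalues λ = 4, 3.
Eigenvectors: (1,1) for λ=4, (0,-1) for λ=3.
From the initial condition, c_1 = -2, c_2 = 2.
q(ln 2) = (-2)(2^4)(1) + (2)(2^3)(-1) = -48.

-48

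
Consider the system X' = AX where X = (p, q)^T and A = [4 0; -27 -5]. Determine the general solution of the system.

p(t) = C_2e^(4t), q(t) = -C_1e^(-5t) - 3C_2e^(4t)

Coefficient matrix A = [[4, 0], [-27, -5]].
Characteristic polynomial det(A - λI) = λ^2 + λ - 20 = 0.
Eigenvalues λ = -5, 4.
For λ=-5: (A-λI) row 1 is [9, 0], so an eigenvector is (0, -1).
For λ=4: (A-λI) row 2 is [-27, -9], so an eigenvector is (1, -3).
General solution: C_1e^(-5t)(0,-1) + C_2e^(4t)(1,-3).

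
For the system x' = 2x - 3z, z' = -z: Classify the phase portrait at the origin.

A = [[2,-3],[0,-1]]; det(A-λI) = λ^2 - λ - 2.
λ = 2, -1: opposite signs.

saddle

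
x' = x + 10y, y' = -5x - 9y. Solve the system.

Coefficient matrix A = [[1, 10], [-5, -9]].
Characteristic polynomial det(A - λI) = λ^2 + 8λ + 41 = 0.
Eigenvalues λ = -4 ± 5i (complex conjugate pair).
For λ=-4+5i: an eigenvector is (1,-1) - i(-1,0) = (1 + i, -1).
A real fundamental pair from Re and Im of e^((-4+5i)t)v: X_1 = e^(-4t)(cos(5t)·(1,-1) + sin(5t)·(-1,0)), X_2 = e^(-4t)(sin(5t)·(1,-1) - cos(5t)·(-1,0)).
General solution: C_1X_1 + C_2X_2.

x(t) = -C_1e^(-4t)sin(5t) + C_1e^(-4t)cos(5t) + C_2e^(-4t)sin(5t) + C_2e^(-4t)cos(5t), y(t) = -C_1e^(-4t)cos(5t) - C_2e^(-4t)sin(5t)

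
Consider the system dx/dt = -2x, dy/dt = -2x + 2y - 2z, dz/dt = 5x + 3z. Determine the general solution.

Coefficient matrix A = [[-2, 0, 0], [-2, 2, -2], [5, 0, 3]].
det(A - λI) = 0 gives eigenvalues λ = 3, 2, -2.
For λ=3: eigenvector (0,-2,1).
For λ=2: eigenvector (0,1,0).
For λ=-2: eigenvector (1,0,-1).
General solution: K_1e^(3t)(0,-2,1) + K_2e^(2t)(0,1,0) + K_3e^(-2t)(1,0,-1).

x(t) = K_3e^(-2t), y(t) = -2K_1e^(3t) + K_2e^(2t), z(t) = K_1e^(3t) - K_3e^(-2t)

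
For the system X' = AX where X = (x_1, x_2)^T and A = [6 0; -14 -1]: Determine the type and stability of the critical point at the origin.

A = [[6,0],[-14,-1]]; det(A-λI) = λ^2 - 5λ - 6.
λ = 6, -1: opposite signs.

saddle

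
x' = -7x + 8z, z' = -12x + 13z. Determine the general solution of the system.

Coefficient matrix A = [[-7, 8], [-12, 13]].
Characteristic polynomial det(A - λI) = λ^2 - 6λ + 5 = 0.
Eigenvalues λ = 5, 1.
For λ=5: (A-λI) row 1 is [-12, 8], so an eigenvector is (2, 3).
For λ=1: (A-λI) row 1 is [-8, 8], so an eigenvector is (-1, -1).
General solution: c_1e^(5t)(2,3) + c_2e^(t)(-1,-1).

x(t) = 2c_1e^(5t) - c_2e^(t), z(t) = 3c_1e^(5t) - c_2e^(t)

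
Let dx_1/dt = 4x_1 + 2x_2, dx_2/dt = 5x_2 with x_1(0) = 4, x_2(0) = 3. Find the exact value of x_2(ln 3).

A = [[4,2],[0,5]]; eigenvalues λ = 5, 4.
Eigenvectors: (2,1) for λ=5, (-1,0) for λ=4.
From the initial condition, c_1 = 3, c_2 = 2.
x_2(ln 3) = (3)(3^5)(1) + (2)(3^4)(0) = 729.

729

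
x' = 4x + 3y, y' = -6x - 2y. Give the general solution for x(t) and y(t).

Coefficient matrix A = [[4, 3], [-6, -2]].
Characteristic polynomial det(A - λI) = λ^2 - 2λ + 10 = 0.
Eigenvalues λ = 1 ± 3i (complex conjugate pair).
For λ=1+3i: an eigenvector is (0,1) - i(1,-1) = (0 - i, 1 + i).
A real fundamental pair from Re and Im of e^((1+3i)t)v: X_1 = e^(t)(cos(3t)·(0,1) + sin(3t)·(1,-1)), X_2 = e^(t)(sin(3t)·(0,1) - cos(3t)·(1,-1)).
General solution: C_1X_1 + C_2X_2.

x(t) = C_1e^(t)sin(3t) - C_2e^(t)cos(3t), y(t) = -C_1e^(t)sin(3t) + C_1e^(t)cos(3t) + C_2e^(t)sin(3t) + C_2e^(t)cos(3t)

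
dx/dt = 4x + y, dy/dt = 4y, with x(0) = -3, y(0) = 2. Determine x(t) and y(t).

x(t) = 2te^(4t) - 3e^(4t), y(t) = 2e^(4t)

Coefficient matrix A = [[4, 1], [0, 4]].
Characteristic polynomial det(A - λI) = λ^2 - 8λ + 16 = 0.
Single eigenvalue λ = 4 with algebraic multiplicity 2.
Eigenvector v = (-1,0); generalized eigenvector w with (A-λI)w=v is (2,-1).
General solution: e^(4t)[K_1·v + K_2·(t·v + w)].
Applying x(0)=-3, y(0)=2 gives K_1=-1, K_2=-2.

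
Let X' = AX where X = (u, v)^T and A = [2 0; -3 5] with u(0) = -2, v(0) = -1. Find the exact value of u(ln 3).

-18

A = [[2,0],[-3,5]]; eigenvalues λ = 2, 5.
Eigenvectors: (1,1) for λ=2, (0,-1) for λ=5.
From the initial condition, c_1 = -2, c_2 = -1.
u(ln 3) = (-2)(3^2)(1) + (-1)(3^5)(0) = -18.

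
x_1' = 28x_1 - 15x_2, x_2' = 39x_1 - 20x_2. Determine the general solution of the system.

Coefficient matrix A = [[28, -15], [39, -20]].
Characteristic polynomial det(A - λI) = λ^2 - 8λ + 25 = 0.
Eigenvalues λ = 4 ± 3i (complex conjugate pair).
For λ=4+3i: an eigenvector is (1,2) - i(-2,-3) = (1 + 2i, 2 + 3i).
A real fundamental pair from Re and Im of e^((4+3i)t)v: X_1 = e^(4t)(cos(3t)·(1,2) + sin(3t)·(-2,-3)), X_2 = e^(4t)(sin(3t)·(1,2) - cos(3t)·(-2,-3)).
General solution: K_1X_1 + K_2X_2.

x_1(t) = -2K_1e^(4t)sin(3t) + K_1e^(4t)cos(3t) + K_2e^(4t)sin(3t) + 2K_2e^(4t)cos(3t), x_2(t) = -3K_1e^(4t)sin(3t) + 2K_1e^(4t)cos(3t) + 2K_2e^(4t)sin(3t) + 3K_2e^(4t)cos(3t)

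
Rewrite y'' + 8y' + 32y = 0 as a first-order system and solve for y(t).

y(t) = c_1e^(-4t)cos(4t) + c_2e^(-4t)sin(4t)

Let x_1 = y, x_2 = y'. Then x_1' = x_2 and x_2' = -32x_1 - 8x_2.
A = [[0,1],[-32,-8]]; det(A-λI) = λ^2 + 8λ + 32.
Eigenvalues λ = -4 ± 4i.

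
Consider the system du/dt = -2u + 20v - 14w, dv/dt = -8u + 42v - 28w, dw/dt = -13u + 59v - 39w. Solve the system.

u(t) = 2C_1e^(3t) + C_2e^(2t) + C_3e^(-4t), v(t) = 4C_1e^(3t) + 3C_2e^(2t) + 2C_3e^(-4t), w(t) = 5C_1e^(3t) + 4C_2e^(2t) + 3C_3e^(-4t)

Coefficient matrix A = [[-2, 20, -14], [-8, 42, -28], [-13, 59, -39]].
det(A - λI) = 0 gives eigenvalues λ = 3, 2, -4.
For λ=3: eigenvector (2,4,5).
For λ=2: eigenvector (1,3,4).
For λ=-4: eigenvector (1,2,3).
General solution: C_1e^(3t)(2,4,5) + C_2e^(2t)(1,3,4) + C_3e^(-4t)(1,2,3).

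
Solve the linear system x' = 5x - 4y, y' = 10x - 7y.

x(t) = c_1e^(-t)sin(2t) - c_1e^(-t)cos(2t) - c_2e^(-t)sin(2t) - c_2e^(-t)cos(2t), y(t) = c_1e^(-t)sin(2t) - 2c_1e^(-t)cos(2t) - 2c_2e^(-t)sin(2t) - c_2e^(-t)cos(2t)

Coefficient matrix A = [[5, -4], [10, -7]].
Characteristic polynomial det(A - λI) = λ^2 + 2λ + 5 = 0.
Eigenvalues λ = -1 ± 2i (complex conjugate pair).
For λ=-1+2i: an eigenvector is (-1,-2) - i(1,1) = (-1 - i, -2 - i).
A real fundamental pair from Re and Im of e^((-1+2i)t)v: X_1 = e^(-t)(cos(2t)·(-1,-2) + sin(2t)·(1,1)), X_2 = e^(-t)(sin(2t)·(-1,-2) - cos(2t)·(1,1)).
General solution: c_1X_1 + c_2X_2.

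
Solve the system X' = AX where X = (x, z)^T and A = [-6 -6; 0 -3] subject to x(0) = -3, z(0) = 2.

x(t) = -4e^(-3t) + e^(-6t), z(t) = 2e^(-3t)

Coefficient matrix A = [[-6, -6], [0, -3]].
Characteristic polynomial det(A - λI) = λ^2 + 9λ + 18 = 0.
Eigenvalues λ = -3, -6.
For λ=-3: (A-λI) row 1 is [-3, -6], so an eigenvector is (-2, 1).
For λ=-6: (A-λI) row 1 is [0, -6], so an eigenvector is (-1, 0).
General solution: c_1e^(-3t)(-2,1) + c_2e^(-6t)(-1,0).
Applying x(0)=-3, z(0)=2 gives c_1=2, c_2=-1.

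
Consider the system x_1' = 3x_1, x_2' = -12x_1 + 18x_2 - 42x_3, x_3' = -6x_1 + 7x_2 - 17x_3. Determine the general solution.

Coefficient matrix A = [[3, 0, 0], [-12, 18, -42], [-6, 7, -17]].
det(A - λI) = 0 gives eigenvalues λ = 3, -3, 4.
For λ=3: eigenvector (1,-2,-1).
For λ=-3: eigenvector (0,2,1).
For λ=4: eigenvector (0,3,1).
General solution: c_1e^(3t)(1,-2,-1) + c_2e^(-3t)(0,2,1) + c_3e^(4t)(0,3,1).

x_1(t) = c_1e^(3t), x_2(t) = -2c_1e^(3t) + 2c_2e^(-3t) + 3c_3e^(4t), x_3(t) = -c_1e^(3t) + c_2e^(-3t) + c_3e^(4t)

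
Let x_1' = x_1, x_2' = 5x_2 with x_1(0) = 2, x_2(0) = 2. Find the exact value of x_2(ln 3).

A = [[1,0],[0,5]]; eigenvalues λ = 5, 1.
Eigenvectors: (0,1) for λ=5, (-1,0) for λ=1.
From the initial condition, c_1 = 2, c_2 = -2.
x_2(ln 3) = (2)(3^5)(1) + (-2)(3^1)(0) = 486.

486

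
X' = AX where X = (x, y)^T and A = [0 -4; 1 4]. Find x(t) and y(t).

Coefficient matrix A = [[0, -4], [1, 4]].
Characteristic polynomial det(A - λI) = λ^2 - 4λ + 4 = 0.
Single eigenvalue λ = 2 with algebraic multiplicity 2.
Eigenvector v = (2,-1); generalized eigenvector w with (A-λI)w=v is (-3,1).
General solution: e^(2t)[c_1·v + c_2·(t·v + w)].

x(t) = 2c_1e^(2t) + 2c_2te^(2t) - 3c_2e^(2t), y(t) = -c_1e^(2t) - c_2te^(2t) + c_2e^(2t)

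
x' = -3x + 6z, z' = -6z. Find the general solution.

Coefficient matrix A = [[-3, 6], [0, -6]].
Characteristic polynomial det(A - λI) = λ^2 + 9λ + 18 = 0.
Eigenvalues λ = -3, -6.
For λ=-3: (A-λI) row 1 is [0, 6], so an eigenvector is (1, 0).
For λ=-6: (A-λI) row 1 is [3, 6], so an eigenvector is (-2, 1).
General solution: K_1e^(-3t)(1,0) + K_2e^(-6t)(-2,1).

x(t) = K_1e^(-3t) - 2K_2e^(-6t), z(t) = K_2e^(-6t)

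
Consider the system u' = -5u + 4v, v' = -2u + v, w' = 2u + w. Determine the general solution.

Coefficient matrix A = [[-5, 4, 0], [-2, 1, 0], [2, 0, 1]].
det(A - λI) = 0 gives eigenvalues λ = -1, -3, 1.
For λ=-1: eigenvector (-1,-1,1).
For λ=-3: eigenvector (2,1,-1).
For λ=1: eigenvector (0,0,1).
General solution: c_1e^(-t)(-1,-1,1) + c_2e^(-3t)(2,1,-1) + c_3e^(t)(0,0,1).

u(t) = -c_1e^(-t) + 2c_2e^(-3t), v(t) = -c_1e^(-t) + c_2e^(-3t), w(t) = c_1e^(-t) - c_2e^(-3t) + c_3e^(t)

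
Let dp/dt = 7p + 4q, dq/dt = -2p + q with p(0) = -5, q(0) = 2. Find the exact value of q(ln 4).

A = [[7,4],[-2,1]]; eigenvalues λ = 3, 5.
Eigenvectors: (1,-1) for λ=3, (-2,1) for λ=5.
From the initial condition, c_1 = 1, c_2 = 3.
q(ln 4) = (1)(4^3)(-1) + (3)(4^5)(1) = 3008.

3008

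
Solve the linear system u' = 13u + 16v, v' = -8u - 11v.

u(t) = c_1e^(-3t) + 2c_2e^(5t), v(t) = -c_1e^(-3t) - c_2e^(5t)

Coefficient matrix A = [[13, 16], [-8, -11]].
Characteristic polynomial det(A - λI) = λ^2 - 2λ - 15 = 0.
Eigenvalues λ = -3, 5.
For λ=-3: (A-λI) row 1 is [16, 16], so an eigenvector is (1, -1).
For λ=5: (A-λI) row 1 is [8, 16], so an eigenvector is (2, -1).
General solution: c_1e^(-3t)(1,-1) + c_2e^(5t)(2,-1).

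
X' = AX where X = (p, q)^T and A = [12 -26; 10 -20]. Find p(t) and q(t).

p(t) = -3K_1e^(-4t)sin(2t) - 2K_1e^(-4t)cos(2t) - 2K_2e^(-4t)sin(2t) + 3K_2e^(-4t)cos(2t), q(t) = -2K_1e^(-4t)sin(2t) - K_1e^(-4t)cos(2t) - K_2e^(-4t)sin(2t) + 2K_2e^(-4t)cos(2t)

Coefficient matrix A = [[12, -26], [10, -20]].
Characteristic polynomial det(A - λI) = λ^2 + 8λ + 20 = 0.
Eigenvalues λ = -4 ± 2i (complex conjugate pair).
For λ=-4+2i: an eigenvector is (-2,-1) - i(-3,-2) = (-2 + 3i, -1 + 2i).
A real fundamental pair from Re and Im of e^((-4+2i)t)v: X_1 = e^(-4t)(cos(2t)·(-2,-1) + sin(2t)·(-3,-2)), X_2 = e^(-4t)(sin(2t)·(-2,-1) - cos(2t)·(-3,-2)).
General solution: K_1X_1 + K_2X_2.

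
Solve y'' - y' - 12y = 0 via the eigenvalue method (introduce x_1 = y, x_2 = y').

y(t) = c_1e^(4t) + c_2e^(-3t)

Let x_1 = y, x_2 = y'. Then x_1' = x_2 and x_2' = 12x_1 + x_2.
A = [[0,1],[12,1]]; det(A-λI) = λ^2 - λ - 12.
Eigenvalues λ = 4, -3 with eigenvectors (1,4), (1,-3).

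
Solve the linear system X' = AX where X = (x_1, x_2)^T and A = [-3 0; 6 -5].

x_1(t) = -K_2e^(-3t), x_2(t) = -K_1e^(-5t) - 3K_2e^(-3t)

Coefficient matrix A = [[-3, 0], [6, -5]].
Characteristic polynomial det(A - λI) = λ^2 + 8λ + 15 = 0.
Eigenvalues λ = -5, -3.
For λ=-5: (A-λI) row 1 is [2, 0], so an eigenvector is (0, -1).
For λ=-3: (A-λI) row 2 is [6, -2], so an eigenvector is (-1, -3).
General solution: K_1e^(-5t)(0,-1) + K_2e^(-3t)(-1,-3).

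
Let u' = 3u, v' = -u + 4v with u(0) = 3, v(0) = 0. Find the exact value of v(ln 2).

-24

A = [[3,0],[-1,4]]; eigenvalues λ = 4, 3.
Eigenvectors: (0,1) for λ=4, (-1,-1) for λ=3.
From the initial condition, c_1 = -3, c_2 = -3.
v(ln 2) = (-3)(2^4)(1) + (-3)(2^3)(-1) = -24.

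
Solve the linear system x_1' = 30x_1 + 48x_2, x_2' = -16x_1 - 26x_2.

Coefficient matrix A = [[30, 48], [-16, -26]].
Characteristic polynomial det(A - λI) = λ^2 - 4λ - 12 = 0.
Eigenvalues λ = 6, -2.
For λ=6: (A-λI) row 1 is [24, 48], so an eigenvector is (2, -1).
For λ=-2: (A-λI) row 1 is [32, 48], so an eigenvector is (3, -2).
General solution: c_1e^(6t)(2,-1) + c_2e^(-2t)(3,-2).

x_1(t) = 2c_1e^(6t) + 3c_2e^(-2t), x_2(t) = -c_1e^(6t) - 2c_2e^(-2t)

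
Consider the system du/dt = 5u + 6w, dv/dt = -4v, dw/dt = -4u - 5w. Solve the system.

u(t) = -K_1e^(-t) - 3K_3e^(t), v(t) = K_2e^(-4t), w(t) = K_1e^(-t) + 2K_3e^(t)

Coefficient matrix A = [[5, 0, 6], [0, -4, 0], [-4, 0, -5]].
det(A - λI) = 0 gives eigenvalues λ = -1, -4, 1.
For λ=-1: eigenvector (-1,0,1).
For λ=-4: eigenvector (0,1,0).
For λ=1: eigenvector (-3,0,2).
General solution: K_1e^(-t)(-1,0,1) + K_2e^(-4t)(0,1,0) + K_3e^(t)(-3,0,2).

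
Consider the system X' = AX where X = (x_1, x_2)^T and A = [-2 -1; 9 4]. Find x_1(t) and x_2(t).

Coefficient matrix A = [[-2, -1], [9, 4]].
Characteristic polynomial det(A - λI) = λ^2 - 2λ + 1 = 0.
Single eigenvalue λ = 1 with algebraic multiplicity 2.
Eigenvector v = (-1,3); generalized eigenvector w with (A-λI)w=v is (0,1).
General solution: e^(t)[c_1·v + c_2·(t·v + w)].

x_1(t) = -c_1e^(t) - c_2te^(t), x_2(t) = 3c_1e^(t) + 3c_2te^(t) + c_2e^(t)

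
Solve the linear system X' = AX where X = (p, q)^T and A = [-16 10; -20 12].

p(t) = 2C_1e^(-2t)sin(2t) - C_1e^(-2t)cos(2t) - C_2e^(-2t)sin(2t) - 2C_2e^(-2t)cos(2t), q(t) = 3C_1e^(-2t)sin(2t) - C_1e^(-2t)cos(2t) - C_2e^(-2t)sin(2t) - 3C_2e^(-2t)cos(2t)

Coefficient matrix A = [[-16, 10], [-20, 12]].
Characteristic polynomial det(A - λI) = λ^2 + 4λ + 8 = 0.
Eigenvalues λ = -2 ± 2i (complex conjugate pair).
For λ=-2+2i: an eigenvector is (-1,-1) - i(2,3) = (-1 - 2i, -1 - 3i).
A real fundamental pair from Re and Im of e^((-2+2i)t)v: X_1 = e^(-2t)(cos(2t)·(-1,-1) + sin(2t)·(2,3)), X_2 = e^(-2t)(sin(2t)·(-1,-1) - cos(2t)·(2,3)).
General solution: C_1X_1 + C_2X_2.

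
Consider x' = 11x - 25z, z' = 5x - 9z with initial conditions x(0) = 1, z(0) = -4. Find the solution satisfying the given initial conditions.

Coefficient matrix A = [[11, -25], [5, -9]].
Characteristic polynomial det(A - λI) = λ^2 - 2λ + 26 = 0.
Eigenvalues λ = 1 ± 5i (complex conjugate pair).
For λ=1+5i: an eigenvector is (1,0) - i(2,1) = (1 - 2i, 0 - i).
A real fundamental pair from Re and Im of e^((1+5i)t)v: X_1 = e^(t)(cos(5t)·(1,0) + sin(5t)·(2,1)), X_2 = e^(t)(sin(5t)·(1,0) - cos(5t)·(2,1)).
General solution: K_1X_1 + K_2X_2.
Applying x(0)=1, z(0)=-4 gives K_1=9, K_2=4.

x(t) = 22e^(t)sin(5t) + e^(t)cos(5t), z(t) = 9e^(t)sin(5t) - 4e^(t)cos(5t)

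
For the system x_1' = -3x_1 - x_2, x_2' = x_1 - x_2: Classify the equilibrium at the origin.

stable improper node

A = [[-3,-1],[1,-1]]; det(A-λI) = λ^2 + 4λ + 4.
repeated λ = -2 with a single eigenvector.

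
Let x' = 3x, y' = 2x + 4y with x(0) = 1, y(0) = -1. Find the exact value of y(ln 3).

A = [[3,0],[2,4]]; eigenvalues λ = 4, 3.
Eigenvectors: (0,-1) for λ=4, (-1,2) for λ=3.
From the initial condition, c_1 = -1, c_2 = -1.
y(ln 3) = (-1)(3^4)(-1) + (-1)(3^3)(2) = 27.

27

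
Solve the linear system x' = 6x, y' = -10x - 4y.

x(t) = -C_1e^(6t), y(t) = C_1e^(6t) - C_2e^(-4t)

Coefficient matrix A = [[6, 0], [-10, -4]].
Characteristic polynomial det(A - λI) = λ^2 - 2λ - 24 = 0.
Eigenvalues λ = 6, -4.
For λ=6: (A-λI) row 2 is [-10, -10], so an eigenvector is (-1, 1).
For λ=-4: (A-λI) row 1 is [10, 0], so an eigenvector is (0, -1).
General solution: C_1e^(6t)(-1,1) + C_2e^(-4t)(0,-1).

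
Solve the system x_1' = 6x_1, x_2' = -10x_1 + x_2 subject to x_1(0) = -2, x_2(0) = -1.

Coefficient matrix A = [[6, 0], [-10, 1]].
Characteristic polynomial det(A - λI) = λ^2 - 7λ + 6 = 0.
Eigenvalues λ = 6, 1.
For λ=6: (A-λI) row 2 is [-10, -5], so an eigenvector is (1, -2).
For λ=1: (A-λI) row 1 is [5, 0], so an eigenvector is (0, 1).
General solution: K_1e^(6t)(1,-2) + K_2e^(t)(0,1).
Applying x_1(0)=-2, x_2(0)=-1 gives K_1=-2, K_2=-5.

x_1(t) = -2e^(6t), x_2(t) = 4e^(6t) - 5e^(t)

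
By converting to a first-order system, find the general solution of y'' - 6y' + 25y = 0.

y(t) = K_1e^(3t)cos(4t) + K_2e^(3t)sin(4t)

Let x_1 = y, x_2 = y'. Then x_1' = x_2 and x_2' = -25x_1 + 6x_2.
A = [[0,1],[-25,6]]; det(A-λI) = λ^2 - 6λ + 25.
Eigenvalues λ = 3 ± 4i.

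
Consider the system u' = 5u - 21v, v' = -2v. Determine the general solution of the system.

Coefficient matrix A = [[5, -21], [0, -2]].
Characteristic polynomial det(A - λI) = λ^2 - 3λ - 10 = 0.
Eigenvalues λ = -2, 5.
For λ=-2: (A-λI) row 1 is [7, -21], so an eigenvector is (3, 1).
For λ=5: (A-λI) row 1 is [0, -21], so an eigenvector is (1, 0).
General solution: K_1e^(-2t)(3,1) + K_2e^(5t)(1,0).

u(t) = 3K_1e^(-2t) + K_2e^(5t), v(t) = K_1e^(-2t)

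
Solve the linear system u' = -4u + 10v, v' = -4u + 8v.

u(t) = -K_1e^(2t)sin(2t) + 2K_1e^(2t)cos(2t) + 2K_2e^(2t)sin(2t) + K_2e^(2t)cos(2t), v(t) = -K_1e^(2t)sin(2t) + K_1e^(2t)cos(2t) + K_2e^(2t)sin(2t) + K_2e^(2t)cos(2t)

Coefficient matrix A = [[-4, 10], [-4, 8]].
Characteristic polynomial det(A - λI) = λ^2 - 4λ + 8 = 0.
Eigenvalues λ = 2 ± 2i (complex conjugate pair).
For λ=2+2i: an eigenvector is (2,1) - i(-1,-1) = (2 + i, 1 + i).
A real fundamental pair from Re and Im of e^((2+2i)t)v: X_1 = e^(2t)(cos(2t)·(2,1) + sin(2t)·(-1,-1)), X_2 = e^(2t)(sin(2t)·(2,1) - cos(2t)·(-1,-1)).
General solution: K_1X_1 + K_2X_2.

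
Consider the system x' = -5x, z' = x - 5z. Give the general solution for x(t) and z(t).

x(t) = K_2e^(-5t), z(t) = K_1e^(-5t) + K_2te^(-5t) + 2K_2e^(-5t)

Coefficient matrix A = [[-5, 0], [1, -5]].
Characteristic polynomial det(A - λI) = λ^2 + 10λ + 25 = 0.
Single eigenvalue λ = -5 with algebraic multiplicity 2.
Eigenvector v = (0,1); generalized eigenvector w with (A-λI)w=v is (1,2).
General solution: e^(-5t)[K_1·v + K_2·(t·v + w)].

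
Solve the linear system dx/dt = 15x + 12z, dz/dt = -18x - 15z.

Coefficient matrix A = [[15, 12], [-18, -15]].
Characteristic polynomial det(A - λI) = λ^2 - 9 = 0.
Eigenvalues λ = 3, -3.
For λ=3: (A-λI) row 1 is [12, 12], so an eigenvector is (1, -1).
For λ=-3: (A-λI) row 1 is [18, 12], so an eigenvector is (2, -3).
General solution: c_1e^(3t)(1,-1) + c_2e^(-3t)(2,-3).

x(t) = c_1e^(3t) + 2c_2e^(-3t), z(t) = -c_1e^(3t) - 3c_2e^(-3t)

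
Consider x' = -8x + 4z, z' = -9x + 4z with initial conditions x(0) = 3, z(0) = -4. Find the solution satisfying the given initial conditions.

Coefficient matrix A = [[-8, 4], [-9, 4]].
Characteristic polynomial det(A - λI) = λ^2 + 4λ + 4 = 0.
Single eigenvalue λ = -2 with algebraic multiplicity 2.
Eigenvector v = (-2,-3); generalized eigenvector w with (A-λI)w=v is (-1,-2).
General solution: e^(-2t)[c_1·v + c_2·(t·v + w)].
Applying x(0)=3, z(0)=-4 gives c_1=-10, c_2=17.

x(t) = -34te^(-2t) + 3e^(-2t), z(t) = -51te^(-2t) - 4e^(-2t)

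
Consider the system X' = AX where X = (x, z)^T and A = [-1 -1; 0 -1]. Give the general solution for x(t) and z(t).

x(t) = -K_1e^(-t) - K_2te^(-t) + 2K_2e^(-t), z(t) = K_2e^(-t)

Coefficient matrix A = [[-1, -1], [0, -1]].
Characteristic polynomial det(A - λI) = λ^2 + 2λ + 1 = 0.
Single eigenvalue λ = -1 with algebraic multiplicity 2.
Eigenvector v = (-1,0); generalized eigenvector w with (A-λI)w=v is (2,1).
General solution: e^(-t)[K_1·v + K_2·(t·v + w)].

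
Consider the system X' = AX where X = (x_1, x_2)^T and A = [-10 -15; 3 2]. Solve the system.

Coefficient matrix A = [[-10, -15], [3, 2]].
Characteristic polynomial det(A - λI) = λ^2 + 8λ + 25 = 0.
Eigenvalues λ = -4 ± 3i (complex conjugate pair).
For λ=-4+3i: an eigenvector is (-1,0) - i(2,-1) = (-1 - 2i, 0 + i).
A real fundamental pair from Re and Im of e^((-4+3i)t)v: X_1 = e^(-4t)(cos(3t)·(-1,0) + sin(3t)·(2,-1)), X_2 = e^(-4t)(sin(3t)·(-1,0) - cos(3t)·(2,-1)).
General solution: C_1X_1 + C_2X_2.

x_1(t) = 2C_1e^(-4t)sin(3t) - C_1e^(-4t)cos(3t) - C_2e^(-4t)sin(3t) - 2C_2e^(-4t)cos(3t), x_2(t) = -C_1e^(-4t)sin(3t) + C_2e^(-4t)cos(3t)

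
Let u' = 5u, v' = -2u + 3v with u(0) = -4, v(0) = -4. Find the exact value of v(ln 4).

3584

A = [[5,0],[-2,3]]; eigenvalues λ = 3, 5.
Eigenvectors: (0,1) for λ=3, (-1,1) for λ=5.
From the initial condition, c_1 = -8, c_2 = 4.
v(ln 4) = (-8)(4^3)(1) + (4)(4^5)(1) = 3584.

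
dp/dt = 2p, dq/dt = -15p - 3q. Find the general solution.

p(t) = -K_2e^(2t), q(t) = K_1e^(-3t) + 3K_2e^(2t)

Coefficient matrix A = [[2, 0], [-15, -3]].
Characteristic polynomial det(A - λI) = λ^2 + λ - 6 = 0.
Eigenvalues λ = -3, 2.
For λ=-3: (A-λI) row 1 is [5, 0], so an eigenvector is (0, 1).
For λ=2: (A-λI) row 2 is [-15, -5], so an eigenvector is (-1, 3).
General solution: K_1e^(-3t)(0,1) + K_2e^(2t)(-1,3).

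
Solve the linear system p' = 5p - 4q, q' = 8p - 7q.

Coefficient matrix A = [[5, -4], [8, -7]].
Characteristic polynomial det(A - λI) = λ^2 + 2λ - 3 = 0.
Eigenvalues λ = 1, -3.
For λ=1: (A-λI) row 1 is [4, -4], so an eigenvector is (-1, -1).
For λ=-3: (A-λI) row 1 is [8, -4], so an eigenvector is (1, 2).
General solution: C_1e^(t)(-1,-1) + C_2e^(-3t)(1,2).

p(t) = -C_1e^(t) + C_2e^(-3t), q(t) = -C_1e^(t) + 2C_2e^(-3t)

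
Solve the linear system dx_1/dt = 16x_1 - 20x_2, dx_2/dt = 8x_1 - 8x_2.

x_1(t) = K_1e^(4t)sin(4t) + 2K_1e^(4t)cos(4t) + 2K_2e^(4t)sin(4t) - K_2e^(4t)cos(4t), x_2(t) = K_1e^(4t)sin(4t) + K_1e^(4t)cos(4t) + K_2e^(4t)sin(4t) - K_2e^(4t)cos(4t)

Coefficient matrix A = [[16, -20], [8, -8]].
Characteristic polynomial det(A - λI) = λ^2 - 8λ + 32 = 0.
Eigenvalues λ = 4 ± 4i (complex conjugate pair).
For λ=4+4i: an eigenvector is (2,1) - i(1,1) = (2 - i, 1 - i).
A real fundamental pair from Re and Im of e^((4+4i)t)v: X_1 = e^(4t)(cos(4t)·(2,1) + sin(4t)·(1,1)), X_2 = e^(4t)(sin(4t)·(2,1) - cos(4t)·(1,1)).
General solution: K_1X_1 + K_2X_2.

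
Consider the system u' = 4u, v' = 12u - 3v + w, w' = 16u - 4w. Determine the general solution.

u(t) = K_1e^(4t), v(t) = 2K_1e^(4t) + K_2e^(-3t) - K_3e^(-4t), w(t) = 2K_1e^(4t) + K_3e^(-4t)

Coefficient matrix A = [[4, 0, 0], [12, -3, 1], [16, 0, -4]].
det(A - λI) = 0 gives eigenvalues λ = 4, -3, -4.
For λ=4: eigenvector (1,2,2).
For λ=-3: eigenvector (0,1,0).
For λ=-4: eigenvector (0,-1,1).
General solution: K_1e^(4t)(1,2,2) + K_2e^(-3t)(0,1,0) + K_3e^(-4t)(0,-1,1).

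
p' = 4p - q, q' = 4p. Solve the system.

p(t) = -K_1e^(2t) - K_2te^(2t), q(t) = -2K_1e^(2t) - 2K_2te^(2t) + K_2e^(2t)

Coefficient matrix A = [[4, -1], [4, 0]].
Characteristic polynomial det(A - λI) = λ^2 - 4λ + 4 = 0.
Single eigenvalue λ = 2 with algebraic multiplicity 2.
Eigenvector v = (-1,-2); generalized eigenvector w with (A-λI)w=v is (0,1).
General solution: e^(2t)[K_1·v + K_2·(t·v + w)].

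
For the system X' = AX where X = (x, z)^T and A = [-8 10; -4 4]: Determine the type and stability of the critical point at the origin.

stable spiral

A = [[-8,10],[-4,4]]; det(A-λI) = λ^2 + 4λ + 8.
λ = -2 ± 2i: negative real part.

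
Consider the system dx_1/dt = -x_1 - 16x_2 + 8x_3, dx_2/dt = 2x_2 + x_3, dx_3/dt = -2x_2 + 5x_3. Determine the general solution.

x_1(t) = -2K_2e^(3t) + K_3e^(-t), x_2(t) = K_1e^(4t) + K_2e^(3t), x_3(t) = 2K_1e^(4t) + K_2e^(3t)

Coefficient matrix A = [[-1, -16, 8], [0, 2, 1], [0, -2, 5]].
det(A - λI) = 0 gives eigenvalues λ = 4, 3, -1.
For λ=4: eigenvector (0,1,2).
For λ=3: eigenvector (-2,1,1).
For λ=-1: eigenvector (1,0,0).
General solution: K_1e^(4t)(0,1,2) + K_2e^(3t)(-2,1,1) + K_3e^(-t)(1,0,0).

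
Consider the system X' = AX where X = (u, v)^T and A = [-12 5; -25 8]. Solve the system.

Coefficient matrix A = [[-12, 5], [-25, 8]].
Characteristic polynomial det(A - λI) = λ^2 + 4λ + 29 = 0.
Eigenvalues λ = -2 ± 5i (complex conjugate pair).
For λ=-2+5i: an eigenvector is (1,2) - i(0,-1) = (1, 2 + i).
A real fundamental pair from Re and Im of e^((-2+5i)t)v: X_1 = e^(-2t)(cos(5t)·(1,2) + sin(5t)·(0,-1)), X_2 = e^(-2t)(sin(5t)·(1,2) - cos(5t)·(0,-1)).
General solution: C_1X_1 + C_2X_2.

u(t) = C_1e^(-2t)cos(5t) + C_2e^(-2t)sin(5t), v(t) = -C_1e^(-2t)sin(5t) + 2C_1e^(-2t)cos(5t) + 2C_2e^(-2t)sin(5t) + C_2e^(-2t)cos(5t)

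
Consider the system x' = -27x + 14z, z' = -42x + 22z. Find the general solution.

Coefficient matrix A = [[-27, 14], [-42, 22]].
Characteristic polynomial det(A - λI) = λ^2 + 5λ - 6 = 0.
Eigenvalues λ = -6, 1.
For λ=-6: (A-λI) row 1 is [-21, 14], so an eigenvector is (2, 3).
For λ=1: (A-λI) row 1 is [-28, 14], so an eigenvector is (-1, -2).
General solution: K_1e^(-6t)(2,3) + K_2e^(t)(-1,-2).

x(t) = 2K_1e^(-6t) - K_2e^(t), z(t) = 3K_1e^(-6t) - 2K_2e^(t)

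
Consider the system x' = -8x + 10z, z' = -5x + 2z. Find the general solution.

x(t) = -C_1e^(-3t)sin(5t) + C_1e^(-3t)cos(5t) + C_2e^(-3t)sin(5t) + C_2e^(-3t)cos(5t), z(t) = -C_1e^(-3t)sin(5t) + C_2e^(-3t)cos(5t)

Coefficient matrix A = [[-8, 10], [-5, 2]].
Characteristic polynomial det(A - λI) = λ^2 + 6λ + 34 = 0.
Eigenvalues λ = -3 ± 5i (complex conjugate pair).
For λ=-3+5i: an eigenvector is (1,0) - i(-1,-1) = (1 + i, 0 + i).
A real fundamental pair from Re and Im of e^((-3+5i)t)v: X_1 = e^(-3t)(cos(5t)·(1,0) + sin(5t)·(-1,-1)), X_2 = e^(-3t)(sin(5t)·(1,0) - cos(5t)·(-1,-1)).
General solution: C_1X_1 + C_2X_2.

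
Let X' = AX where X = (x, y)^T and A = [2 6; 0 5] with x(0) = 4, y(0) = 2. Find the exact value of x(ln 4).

4096

A = [[2,6],[0,5]]; eigenvalues λ = 5, 2.
Eigenvectors: (-2,-1) for λ=5, (-1,0) for λ=2.
From the initial condition, c_1 = -2, c_2 = 0.
x(ln 4) = (-2)(4^5)(-2) + (0)(4^2)(-1) = 4096.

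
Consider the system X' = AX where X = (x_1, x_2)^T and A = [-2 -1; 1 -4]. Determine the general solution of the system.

Coefficient matrix A = [[-2, -1], [1, -4]].
Characteristic polynomial det(A - λI) = λ^2 + 6λ + 9 = 0.
Single eigenvalue λ = -3 with algebraic multiplicity 2.
Eigenvector v = (-1,-1); generalized eigenvector w with (A-λI)w=v is (-2,-1).
General solution: e^(-3t)[K_1·v + K_2·(t·v + w)].

x_1(t) = -K_1e^(-3t) - K_2te^(-3t) - 2K_2e^(-3t), x_2(t) = -K_1e^(-3t) - K_2te^(-3t) - K_2e^(-3t)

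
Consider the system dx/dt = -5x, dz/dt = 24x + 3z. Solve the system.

Coefficient matrix A = [[-5, 0], [24, 3]].
Characteristic polynomial det(A - λI) = λ^2 + 2λ - 15 = 0.
Eigenvalues λ = 3, -5.
For λ=3: (A-λI) row 1 is [-8, 0], so an eigenvector is (0, 1).
For λ=-5: (A-λI) row 2 is [24, 8], so an eigenvector is (1, -3).
General solution: K_1e^(3t)(0,1) + K_2e^(-5t)(1,-3).

x(t) = K_2e^(-5t), z(t) = K_1e^(3t) - 3K_2e^(-5t)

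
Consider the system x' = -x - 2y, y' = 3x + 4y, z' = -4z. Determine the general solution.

Coefficient matrix A = [[-1, -2, 0], [3, 4, 0], [0, 0, -4]].
det(A - λI) = 0 gives eigenvalues λ = -4, 1, 2.
For λ=-4: eigenvector (0,0,1).
For λ=1: eigenvector (-1,1,0).
For λ=2: eigenvector (-2,3,0).
General solution: C_1e^(-4t)(0,0,1) + C_2e^(t)(-1,1,0) + C_3e^(2t)(-2,3,0).

x(t) = -C_2e^(t) - 2C_3e^(2t), y(t) = C_2e^(t) + 3C_3e^(2t), z(t) = C_1e^(-4t)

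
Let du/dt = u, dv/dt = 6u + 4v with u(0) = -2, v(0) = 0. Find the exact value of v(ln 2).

-56

A = [[1,0],[6,4]]; eigenvalues λ = 4, 1.
Eigenvectors: (0,-1) for λ=4, (1,-2) for λ=1.
From the initial condition, c_1 = 4, c_2 = -2.
v(ln 2) = (4)(2^4)(-1) + (-2)(2^1)(-2) = -56.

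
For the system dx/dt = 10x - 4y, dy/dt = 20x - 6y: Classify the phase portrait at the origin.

A = [[10,-4],[20,-6]]; det(A-λI) = λ^2 - 4λ + 20.
λ = 2 ± 4i: positive real part.

unstable spiral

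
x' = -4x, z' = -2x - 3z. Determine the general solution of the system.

x(t) = K_1e^(-4t), z(t) = 2K_1e^(-4t) + K_2e^(-3t)

Coefficient matrix A = [[-4, 0], [-2, -3]].
Characteristic polynomial det(A - λI) = λ^2 + 7λ + 12 = 0.
Eigenvalues λ = -4, -3.
For λ=-4: (A-λI) row 2 is [-2, 1], so an eigenvector is (1, 2).
For λ=-3: (A-λI) row 1 is [-1, 0], so an eigenvector is (0, 1).
General solution: K_1e^(-4t)(1,2) + K_2e^(-3t)(0,1).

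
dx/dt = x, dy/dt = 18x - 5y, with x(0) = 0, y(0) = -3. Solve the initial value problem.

Coefficient matrix A = [[1, 0], [18, -5]].
Characteristic polynomial det(A - λI) = λ^2 + 4λ - 5 = 0.
Eigenvalues λ = 1, -5.
For λ=1: (A-λI) row 2 is [18, -6], so an eigenvector is (1, 3).
For λ=-5: (A-λI) row 1 is [6, 0], so an eigenvector is (0, -1).
General solution: C_1e^(t)(1,3) + C_2e^(-5t)(0,-1).
Applying x(0)=0, y(0)=-3 gives C_1=0, C_2=3.

x(t) = 0, y(t) = -3e^(-5t)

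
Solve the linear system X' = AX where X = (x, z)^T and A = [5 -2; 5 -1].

x(t) = -C_1e^(2t)sin(t) - C_1e^(2t)cos(t) - C_2e^(2t)sin(t) + C_2e^(2t)cos(t), z(t) = -2C_1e^(2t)sin(t) - C_1e^(2t)cos(t) - C_2e^(2t)sin(t) + 2C_2e^(2t)cos(t)

Coefficient matrix A = [[5, -2], [5, -1]].
Characteristic polynomial det(A - λI) = λ^2 - 4λ + 5 = 0.
Eigenvalues λ = 2 ± i (complex conjugate pair).
For λ=2+i: an eigenvector is (-1,-1) - i(-1,-2) = (-1 + i, -1 + 2i).
A real fundamental pair from Re and Im of e^((2+i)t)v: X_1 = e^(2t)(cos(t)·(-1,-1) + sin(t)·(-1,-2)), X_2 = e^(2t)(sin(t)·(-1,-1) - cos(t)·(-1,-2)).
General solution: C_1X_1 + C_2X_2.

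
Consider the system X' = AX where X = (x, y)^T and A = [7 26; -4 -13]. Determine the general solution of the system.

Coefficient matrix A = [[7, 26], [-4, -13]].
Characteristic polynomial det(A - λI) = λ^2 + 6λ + 13 = 0.
Eigenvalues λ = -3 ± 2i (complex conjugate pair).
For λ=-3+2i: an eigenvector is (3,-1) - i(2,-1) = (3 - 2i, -1 + i).
A real fundamental pair from Re and Im of e^((-3+2i)t)v: X_1 = e^(-3t)(cos(2t)·(3,-1) + sin(2t)·(2,-1)), X_2 = e^(-3t)(sin(2t)·(3,-1) - cos(2t)·(2,-1)).
General solution: c_1X_1 + c_2X_2.

x(t) = 2c_1e^(-3t)sin(2t) + 3c_1e^(-3t)cos(2t) + 3c_2e^(-3t)sin(2t) - 2c_2e^(-3t)cos(2t), y(t) = -c_1e^(-3t)sin(2t) - c_1e^(-3t)cos(2t) - c_2e^(-3t)sin(2t) + c_2e^(-3t)cos(2t)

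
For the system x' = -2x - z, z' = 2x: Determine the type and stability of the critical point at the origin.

stable spiral

A = [[-2,-1],[2,0]]; det(A-λI) = λ^2 + 2λ + 2.
λ = -1 ± i: negative real part.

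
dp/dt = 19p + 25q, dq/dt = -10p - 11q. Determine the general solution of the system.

Coefficient matrix A = [[19, 25], [-10, -11]].
Characteristic polynomial det(A - λI) = λ^2 - 8λ + 41 = 0.
Eigenvalues λ = 4 ± 5i (complex conjugate pair).
For λ=4+5i: an eigenvector is (2,-1) - i(1,-1) = (2 - i, -1 + i).
A real fundamental pair from Re and Im of e^((4+5i)t)v: X_1 = e^(4t)(cos(5t)·(2,-1) + sin(5t)·(1,-1)), X_2 = e^(4t)(sin(5t)·(2,-1) - cos(5t)·(1,-1)).
General solution: K_1X_1 + K_2X_2.

p(t) = K_1e^(4t)sin(5t) + 2K_1e^(4t)cos(5t) + 2K_2e^(4t)sin(5t) - K_2e^(4t)cos(5t), q(t) = -K_1e^(4t)sin(5t) - K_1e^(4t)cos(5t) - K_2e^(4t)sin(5t) + K_2e^(4t)cos(5t)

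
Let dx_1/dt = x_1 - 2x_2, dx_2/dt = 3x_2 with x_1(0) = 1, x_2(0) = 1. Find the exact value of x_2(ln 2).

8

A = [[1,-2],[0,3]]; eigenvalues λ = 3, 1.
Eigenvectors: (-1,1) for λ=3, (-1,0) for λ=1.
From the initial condition, c_1 = 1, c_2 = -2.
x_2(ln 2) = (1)(2^3)(1) + (-2)(2^1)(0) = 8.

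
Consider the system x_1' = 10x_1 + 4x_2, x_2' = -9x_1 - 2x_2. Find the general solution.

Coefficient matrix A = [[10, 4], [-9, -2]].
Characteristic polynomial det(A - λI) = λ^2 - 8λ + 16 = 0.
Single eigenvalue λ = 4 with algebraic multiplicity 2.
Eigenvector v = (2,-3); generalized eigenvector w with (A-λI)w=v is (-1,2).
General solution: e^(4t)[C_1·v + C_2·(t·v + w)].

x_1(t) = 2C_1e^(4t) + 2C_2te^(4t) - C_2e^(4t), x_2(t) = -3C_1e^(4t) - 3C_2te^(4t) + 2C_2e^(4t)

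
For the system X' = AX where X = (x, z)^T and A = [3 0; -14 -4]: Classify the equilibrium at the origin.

A = [[3,0],[-14,-4]]; det(A-λI) = λ^2 + λ - 12.
λ = -4, 3: opposite signs.

saddle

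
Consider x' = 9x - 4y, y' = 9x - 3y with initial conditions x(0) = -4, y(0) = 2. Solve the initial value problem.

x(t) = -32te^(3t) - 4e^(3t), y(t) = -48te^(3t) + 2e^(3t)

Coefficient matrix A = [[9, -4], [9, -3]].
Characteristic polynomial det(A - λI) = λ^2 - 6λ + 9 = 0.
Single eigenvalue λ = 3 with algebraic multiplicity 2.
Eigenvector v = (2,3); generalized eigenvector w with (A-λI)w=v is (-1,-2).
General solution: e^(3t)[C_1·v + C_2·(t·v + w)].
Applying x(0)=-4, y(0)=2 gives C_1=-10, C_2=-16.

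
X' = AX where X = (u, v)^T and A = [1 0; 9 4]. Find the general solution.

u(t) = K_1e^(t), v(t) = -3K_1e^(t) + K_2e^(4t)

Coefficient matrix A = [[1, 0], [9, 4]].
Characteristic polynomial det(A - λI) = λ^2 - 5λ + 4 = 0.
Eigenvalues λ = 1, 4.
For λ=1: (A-λI) row 2 is [9, 3], so an eigenvector is (1, -3).
For λ=4: (A-λI) row 1 is [-3, 0], so an eigenvector is (0, 1).
General solution: K_1e^(t)(1,-3) + K_2e^(4t)(0,1).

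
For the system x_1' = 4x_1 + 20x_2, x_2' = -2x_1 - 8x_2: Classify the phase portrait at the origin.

stable spiral

A = [[4,20],[-2,-8]]; det(A-λI) = λ^2 + 4λ + 8.
λ = -2 ± 2i: negative real part.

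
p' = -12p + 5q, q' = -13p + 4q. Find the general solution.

p(t) = 2C_1e^(-4t)sin(t) + C_1e^(-4t)cos(t) + C_2e^(-4t)sin(t) - 2C_2e^(-4t)cos(t), q(t) = 3C_1e^(-4t)sin(t) + 2C_1e^(-4t)cos(t) + 2C_2e^(-4t)sin(t) - 3C_2e^(-4t)cos(t)

Coefficient matrix A = [[-12, 5], [-13, 4]].
Characteristic polynomial det(A - λI) = λ^2 + 8λ + 17 = 0.
Eigenvalues λ = -4 ± i (complex conjugate pair).
For λ=-4+i: an eigenvector is (1,2) - i(2,3) = (1 - 2i, 2 - 3i).
A real fundamental pair from Re and Im of e^((-4+i)t)v: X_1 = e^(-4t)(cos(t)·(1,2) + sin(t)·(2,3)), X_2 = e^(-4t)(sin(t)·(1,2) - cos(t)·(2,3)).
General solution: C_1X_1 + C_2X_2.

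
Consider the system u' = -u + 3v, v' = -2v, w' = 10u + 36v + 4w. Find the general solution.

u(t) = C_1e^(-t) - 3C_2e^(-2t), v(t) = C_2e^(-2t), w(t) = -2C_1e^(-t) - C_2e^(-2t) + C_3e^(4t)

Coefficient matrix A = [[-1, 3, 0], [0, -2, 0], [10, 36, 4]].
det(A - λI) = 0 gives eigenvalues λ = -1, -2, 4.
For λ=-1: eigenvector (1,0,-2).
For λ=-2: eigenvector (-3,1,-1).
For λ=4: eigenvector (0,0,1).
General solution: C_1e^(-t)(1,0,-2) + C_2e^(-2t)(-3,1,-1) + C_3e^(4t)(0,0,1).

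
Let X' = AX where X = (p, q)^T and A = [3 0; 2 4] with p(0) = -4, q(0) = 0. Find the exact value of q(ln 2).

-64

A = [[3,0],[2,4]]; eigenvalues λ = 3, 4.
Eigenvectors: (-1,2) for λ=3, (0,1) for λ=4.
From the initial condition, c_1 = 4, c_2 = -8.
q(ln 2) = (4)(2^3)(2) + (-8)(2^4)(1) = -64.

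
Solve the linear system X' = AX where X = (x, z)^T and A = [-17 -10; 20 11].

Coefficient matrix A = [[-17, -10], [20, 11]].
Characteristic polynomial det(A - λI) = λ^2 + 6λ + 13 = 0.
Eigenvalues λ = -3 ± 2i (complex conjugate pair).
For λ=-3+2i: an eigenvector is (2,-3) - i(1,-1) = (2 - i, -3 + i).
A real fundamental pair from Re and Im of e^((-3+2i)t)v: X_1 = e^(-3t)(cos(2t)·(2,-3) + sin(2t)·(1,-1)), X_2 = e^(-3t)(sin(2t)·(2,-3) - cos(2t)·(1,-1)).
General solution: K_1X_1 + K_2X_2.

x(t) = K_1e^(-3t)sin(2t) + 2K_1e^(-3t)cos(2t) + 2K_2e^(-3t)sin(2t) - K_2e^(-3t)cos(2t), z(t) = -K_1e^(-3t)sin(2t) - 3K_1e^(-3t)cos(2t) - 3K_2e^(-3t)sin(2t) + K_2e^(-3t)cos(2t)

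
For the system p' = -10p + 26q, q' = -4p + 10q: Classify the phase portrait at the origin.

A = [[-10,26],[-4,10]]; det(A-λI) = λ^2 + 4.
λ = 0 ± 2i: zero real part.

center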